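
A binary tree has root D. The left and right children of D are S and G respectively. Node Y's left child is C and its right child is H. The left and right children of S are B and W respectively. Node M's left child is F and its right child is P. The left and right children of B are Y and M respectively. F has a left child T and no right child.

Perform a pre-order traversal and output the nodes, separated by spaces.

Pre-order visits the node, then its left subtree, then its right subtree.
Visit D.
At D: go left to S.
  Visit S.
  At S: go left to B.
    Visit B.
    At B: go left to Y.
      Visit Y.
      At Y: go left to C.
        C is a leaf — visit C.
      At Y: go right to H.
        H is a leaf — visit H.
    At B: go right to M.
      Visit M.
      At M: go left to F.
        Visit F.
        At F: go left to T.
          T is a leaf — visit T.
        At F: no right child.
      At M: go right to P.
        P is a leaf — visit P.
  At S: go right to W.
    W is a leaf — visit W.
At D: go right to G.
  G is a leaf — visit G.

D S B Y C H M F T P W G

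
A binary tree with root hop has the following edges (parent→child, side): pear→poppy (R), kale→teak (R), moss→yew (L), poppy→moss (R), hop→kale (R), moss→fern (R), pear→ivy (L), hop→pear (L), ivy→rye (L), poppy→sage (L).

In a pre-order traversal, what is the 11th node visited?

Pre-order visits the node, then its left subtree, then its right subtree.
Visit hop.
At hop: go left to pear.
  Visit pear.
  At pear: go left to ivy.
    Visit ivy.
    At ivy: go left to rye.
      rye is a leaf — visit rye.
    At ivy: no right child.
  At pear: go right to poppy.
    Visit poppy.
    At poppy: go left to sage.
      sage is a leaf — visit sage.
    At poppy: go right to moss.
      Visit moss.
      At moss: go left to yew.
        yew is a leaf — visit yew.
      At moss: go right to fern.
        fern is a leaf — visit fern.
At hop: go right to kale.
  Visit kale.
  At kale: no left child.
  At kale: go right to teak.
    teak is a leaf — visit teak.
Full pre-order sequence: hop, pear, ivy, rye, poppy, sage, moss, yew, fern, kale, teak.

teak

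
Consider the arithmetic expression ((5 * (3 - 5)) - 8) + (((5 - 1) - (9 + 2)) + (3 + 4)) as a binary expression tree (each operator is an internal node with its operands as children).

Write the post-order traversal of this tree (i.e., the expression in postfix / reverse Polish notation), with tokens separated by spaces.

5 3 5 - * 8 - 5 1 - 9 2 + - 3 4 + + +

Post-order on an expression tree gives postfix notation: for each operator, emit left operand, right operand, then the operator.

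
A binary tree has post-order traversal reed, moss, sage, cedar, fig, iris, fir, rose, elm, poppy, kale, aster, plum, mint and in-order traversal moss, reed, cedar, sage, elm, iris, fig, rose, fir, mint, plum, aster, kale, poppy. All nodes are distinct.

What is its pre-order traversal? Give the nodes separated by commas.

The last element of post-order is the root; it splits in-order into left and right subtrees.
Root mint: left subtree has 9 nodes {moss, reed, cedar, sage, elm, iris, fig, rose, fir}, right has 4 {plum, aster, kale, poppy}.
  Root elm: left subtree has 4 nodes {moss, reed, cedar, sage}, right has 4 {iris, fig, rose, fir}.
    Root cedar: left subtree has 2 nodes {moss, reed}, right has 1 {sage}.
      Root moss: left subtree has 0 nodes { }, right has 1 {reed}.
    Root rose: left subtree has 2 nodes {iris, fig}, right has 1 {fir}.
      Root iris: left subtree has 0 nodes { }, right has 1 {fig}.
  Root plum: left subtree has 0 nodes { }, right has 3 {aster, kale, poppy}.
    Root aster: left subtree has 0 nodes { }, right has 2 {kale, poppy}.
      Root kale: left subtree has 0 nodes { }, right has 1 {poppy}.

mint, elm, cedar, moss, reed, sage, rose, iris, fig, fir, plum, aster, kale, poppy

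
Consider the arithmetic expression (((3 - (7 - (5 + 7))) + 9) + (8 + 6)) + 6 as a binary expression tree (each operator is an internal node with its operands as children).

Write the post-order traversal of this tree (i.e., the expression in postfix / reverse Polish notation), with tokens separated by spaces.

Post-order on an expression tree gives postfix notation: for each operator, emit left operand, right operand, then the operator.

3 7 5 7 + - - 9 + 8 6 + + 6 +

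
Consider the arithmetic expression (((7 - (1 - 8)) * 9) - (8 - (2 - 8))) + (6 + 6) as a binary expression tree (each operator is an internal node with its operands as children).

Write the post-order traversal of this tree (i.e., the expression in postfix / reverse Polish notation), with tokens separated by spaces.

Post-order on an expression tree gives postfix notation: for each operator, emit left operand, right operand, then the operator.

7 1 8 - - 9 * 8 2 8 - - - 6 6 + +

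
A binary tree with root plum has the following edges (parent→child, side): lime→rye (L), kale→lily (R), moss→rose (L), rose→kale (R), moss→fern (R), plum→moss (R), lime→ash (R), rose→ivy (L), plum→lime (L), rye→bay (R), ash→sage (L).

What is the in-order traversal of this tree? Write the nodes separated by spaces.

In-order visits the left subtree, then the node, then the right subtree.
At plum: go left to lime.
  At lime: go left to rye.
    At rye: no left child.
    Visit rye.
    At rye: go right to bay.
      bay is a leaf — visit bay.
  Visit lime.
  At lime: go right to ash.
    At ash: go left to sage.
      sage is a leaf — visit sage.
    Visit ash.
    At ash: no right child.
Visit plum.
At plum: go right to moss.
  At moss: go left to rose.
    At rose: go left to ivy.
      ivy is a leaf — visit ivy.
    Visit rose.
    At rose: go right to kale.
      At kale: no left child.
      Visit kale.
      At kale: go right to lily.
        lily is a leaf — visit lily.
  Visit moss.
  At moss: go right to fern.
    fern is a leaf — visit fern.

rye bay lime sage ash plum ivy rose kale lily moss fern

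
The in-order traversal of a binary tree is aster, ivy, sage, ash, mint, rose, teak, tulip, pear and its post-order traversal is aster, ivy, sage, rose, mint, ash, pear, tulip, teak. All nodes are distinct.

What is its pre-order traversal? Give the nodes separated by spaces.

The last element of post-order is the root; it splits in-order into left and right subtrees.
Root teak: left subtree has 6 nodes {aster, ivy, sage, ash, mint, rose}, right has 2 {tulip, pear}.
  Root ash: left subtree has 3 nodes {aster, ivy, sage}, right has 2 {mint, rose}.
    Root sage: left subtree has 2 nodes {aster, ivy}, right has 0 { }.
      Root ivy: left subtree has 1 node {aster}, right has 0 { }.
    Root mint: left subtree has 0 nodes { }, right has 1 {rose}.
  Root tulip: left subtree has 0 nodes { }, right has 1 {pear}.

teak ash sage ivy aster mint rose tulip pear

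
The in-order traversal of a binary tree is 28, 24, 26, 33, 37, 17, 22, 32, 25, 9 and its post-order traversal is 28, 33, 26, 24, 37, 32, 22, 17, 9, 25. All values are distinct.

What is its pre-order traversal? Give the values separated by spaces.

25 17 37 24 28 26 33 22 32 9

The last element of post-order is the root; it splits in-order into left and right subtrees.
Root 25: left subtree has 8 nodes {28, 24, 26, 33, 37, 17, 22, 32}, right has 1 {9}.
  Root 17: left subtree has 5 nodes {28, 24, 26, 33, 37}, right has 2 {22, 32}.
    Root 37: left subtree has 4 nodes {28, 24, 26, 33}, right has 0 { }.
      Root 24: left subtree has 1 node {28}, right has 2 {26, 33}.
        Root 26: left subtree has 0 nodes { }, right has 1 {33}.
    Root 22: left subtree has 0 nodes { }, right has 1 {32}.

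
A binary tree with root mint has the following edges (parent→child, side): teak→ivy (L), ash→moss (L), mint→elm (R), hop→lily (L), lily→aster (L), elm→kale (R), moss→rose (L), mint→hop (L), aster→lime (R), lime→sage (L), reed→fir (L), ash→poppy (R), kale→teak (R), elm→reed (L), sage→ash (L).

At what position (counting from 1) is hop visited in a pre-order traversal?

Pre-order visits the node, then its left subtree, then its right subtree.
Visit mint.
At mint: go left to hop.
  Visit hop.
  At hop: go left to lily.
    Visit lily.
    At lily: go left to aster.
      Visit aster.
      At aster: no left child.
      At aster: go right to lime.
        Visit lime.
        At lime: go left to sage.
          Visit sage.
          At sage: go left to ash.
            Visit ash.
            At ash: go left to moss.
              Visit moss.
              At moss: go left to rose.
                rose is a leaf — visit rose.
              At moss: no right child.
            At ash: go right to poppy.
              poppy is a leaf — visit poppy.
          At sage: no right child.
        At lime: no right child.
    At lily: no right child.
  At hop: no right child.
At mint: go right to elm.
  Visit elm.
  At elm: go left to reed.
    Visit reed.
    At reed: go left to fir.
      fir is a leaf — visit fir.
    At reed: no right child.
  At elm: go right to kale.
    Visit kale.
    At kale: no left child.
    At kale: go right to teak.
      Visit teak.
      At teak: go left to ivy.
        ivy is a leaf — visit ivy.
      At teak: no right child.
Full pre-order sequence: mint, hop, lily, aster, lime, sage, ash, moss, rose, poppy, elm, reed, fir, kale, teak, ivy.

2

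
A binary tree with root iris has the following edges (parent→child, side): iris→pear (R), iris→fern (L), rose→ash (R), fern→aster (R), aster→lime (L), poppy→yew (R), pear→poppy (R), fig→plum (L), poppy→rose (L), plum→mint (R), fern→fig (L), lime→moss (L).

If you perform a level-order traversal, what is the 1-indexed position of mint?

Level-order visits nodes level by level from the root, left to right within each level.
Level 0: iris
Level 1: fern, pear
Level 2: fig, aster, poppy
Level 3: plum, lime, rose, yew
Level 4: mint, moss, ash
Full level-order sequence: iris, fern, pear, fig, aster, poppy, plum, lime, rose, yew, mint, moss, ash.

11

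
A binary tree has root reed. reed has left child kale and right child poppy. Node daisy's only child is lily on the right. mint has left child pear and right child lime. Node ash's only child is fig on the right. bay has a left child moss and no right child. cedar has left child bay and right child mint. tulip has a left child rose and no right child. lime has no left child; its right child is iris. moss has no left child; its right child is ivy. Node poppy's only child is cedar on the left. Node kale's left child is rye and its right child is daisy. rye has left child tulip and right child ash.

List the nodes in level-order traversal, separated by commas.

Level-order visits nodes level by level from the root, left to right within each level.
Level 0: reed
Level 1: kale, poppy
Level 2: rye, daisy, cedar
Level 3: tulip, ash, lily, bay, mint
Level 4: rose, fig, moss, pear, lime
Level 5: ivy, iris

reed, kale, poppy, rye, daisy, cedar, tulip, ash, lily, bay, mint, rose, fig, moss, pear, lime, ivy, iris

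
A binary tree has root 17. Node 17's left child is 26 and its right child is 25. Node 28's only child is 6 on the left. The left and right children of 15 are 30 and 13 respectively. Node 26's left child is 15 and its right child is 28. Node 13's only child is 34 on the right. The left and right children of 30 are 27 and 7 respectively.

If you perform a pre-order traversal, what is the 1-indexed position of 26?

Pre-order visits the node, then its left subtree, then its right subtree.
Visit 17.
At 17: go left to 26.
  Visit 26.
  At 26: go left to 15.
    Visit 15.
    At 15: go left to 30.
      Visit 30.
      At 30: go left to 27.
        27 is a leaf — visit 27.
      At 30: go right to 7.
        7 is a leaf — visit 7.
    At 15: go right to 13.
      Visit 13.
      At 13: no left child.
      At 13: go right to 34.
        34 is a leaf — visit 34.
  At 26: go right to 28.
    Visit 28.
    At 28: go left to 6.
      6 is a leaf — visit 6.
    At 28: no right child.
At 17: go right to 25.
  25 is a leaf — visit 25.
Full pre-order sequence: 17, 26, 15, 30, 27, 7, 13, 34, 28, 6, 25.

2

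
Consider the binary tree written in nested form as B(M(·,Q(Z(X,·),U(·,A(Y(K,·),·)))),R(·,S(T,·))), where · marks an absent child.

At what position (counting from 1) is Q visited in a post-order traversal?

Post-order visits the left subtree, then the right subtree, then the node.
At B: go left to M.
  At M: no left child.
  At M: go right to Q.
    At Q: go left to Z.
      At Z: go left to X.
        X is a leaf — visit X.
      At Z: no right child.
      Visit Z.
    At Q: go right to U.
      At U: no left child.
      At U: go right to A.
        At A: go left to Y.
          At Y: go left to K.
            K is a leaf — visit K.
          At Y: no right child.
          Visit Y.
        At A: no right child.
        Visit A.
      Visit U.
    Visit Q.
  Visit M.
At B: go right to R.
  At R: no left child.
  At R: go right to S.
    At S: go left to T.
      T is a leaf — visit T.
    At S: no right child.
    Visit S.
  Visit R.
Visit B.
Full post-order sequence: X, Z, K, Y, A, U, Q, M, T, S, R, B.

7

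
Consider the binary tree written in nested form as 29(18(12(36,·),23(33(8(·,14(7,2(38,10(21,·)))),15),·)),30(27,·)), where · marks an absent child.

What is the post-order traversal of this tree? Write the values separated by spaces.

Post-order visits the left subtree, then the right subtree, then the node.
At 29: go left to 18.
  At 18: go left to 12.
    At 12: go left to 36.
      36 is a leaf — visit 36.
    At 12: no right child.
    Visit 12.
  At 18: go right to 23.
    At 23: go left to 33.
      At 33: go left to 8.
        At 8: no left child.
        At 8: go right to 14.
          At 14: go left to 7.
            7 is a leaf — visit 7.
          At 14: go right to 2.
            At 2: go left to 38.
              38 is a leaf — visit 38.
            At 2: go right to 10.
              At 10: go left to 21.
                21 is a leaf — visit 21.
              At 10: no right child.
              Visit 10.
            Visit 2.
          Visit 14.
        Visit 8.
      At 33: go right to 15.
        15 is a leaf — visit 15.
      Visit 33.
    At 23: no right child.
    Visit 23.
  Visit 18.
At 29: go right to 30.
  At 30: go left to 27.
    27 is a leaf — visit 27.
  At 30: no right child.
  Visit 30.
Visit 29.

36 12 7 38 21 10 2 14 8 15 33 23 18 27 30 29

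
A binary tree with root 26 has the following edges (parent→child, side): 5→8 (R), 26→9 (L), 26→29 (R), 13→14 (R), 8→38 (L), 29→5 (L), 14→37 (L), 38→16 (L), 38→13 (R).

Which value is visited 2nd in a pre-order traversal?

Pre-order visits the node, then its left subtree, then its right subtree.
Visit 26.
At 26: go left to 9.
  9 is a leaf — visit 9.
At 26: go right to 29.
  Visit 29.
  At 29: go left to 5.
    Visit 5.
    At 5: no left child.
    At 5: go right to 8.
      Visit 8.
      At 8: go left to 38.
        Visit 38.
        At 38: go left to 16.
          16 is a leaf — visit 16.
        At 38: go right to 13.
          Visit 13.
          At 13: no left child.
          At 13: go right to 14.
            Visit 14.
            At 14: go left to 37.
              37 is a leaf — visit 37.
            At 14: no right child.
      At 8: no right child.
  At 29: no right child.
Full pre-order sequence: 26, 9, 29, 5, 8, 38, 16, 13, 14, 37.

9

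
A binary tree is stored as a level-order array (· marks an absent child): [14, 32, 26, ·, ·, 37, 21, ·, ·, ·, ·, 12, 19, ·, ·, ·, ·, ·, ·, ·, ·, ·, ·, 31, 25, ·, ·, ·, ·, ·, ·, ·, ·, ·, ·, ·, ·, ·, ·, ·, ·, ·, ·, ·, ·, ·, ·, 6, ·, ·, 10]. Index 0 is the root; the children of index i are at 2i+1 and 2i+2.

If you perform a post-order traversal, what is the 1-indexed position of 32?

Post-order visits the left subtree, then the right subtree, then the node.
At 14: go left to 32.
  32 is a leaf — visit 32.
At 14: go right to 26.
  At 26: go left to 37.
    At 37: go left to 12.
      At 12: go left to 31.
        At 31: go left to 6.
          6 is a leaf — visit 6.
        At 31: no right child.
        Visit 31.
      At 12: go right to 25.
        At 25: no left child.
        At 25: go right to 10.
          10 is a leaf — visit 10.
        Visit 25.
      Visit 12.
    At 37: go right to 19.
      19 is a leaf — visit 19.
    Visit 37.
  At 26: go right to 21.
    21 is a leaf — visit 21.
  Visit 26.
Visit 14.
Full post-order sequence: 32, 6, 31, 10, 25, 12, 19, 37, 21, 26, 14.

1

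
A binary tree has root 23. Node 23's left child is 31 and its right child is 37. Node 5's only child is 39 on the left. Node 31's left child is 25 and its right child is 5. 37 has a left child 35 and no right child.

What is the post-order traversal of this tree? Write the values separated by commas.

Post-order visits the left subtree, then the right subtree, then the node.
At 23: go left to 31.
  At 31: go left to 25.
    25 is a leaf — visit 25.
  At 31: go right to 5.
    At 5: go left to 39.
      39 is a leaf — visit 39.
    At 5: no right child.
    Visit 5.
  Visit 31.
At 23: go right to 37.
  At 37: go left to 35.
    35 is a leaf — visit 35.
  At 37: no right child.
  Visit 37.
Visit 23.

25, 39, 5, 31, 35, 37, 23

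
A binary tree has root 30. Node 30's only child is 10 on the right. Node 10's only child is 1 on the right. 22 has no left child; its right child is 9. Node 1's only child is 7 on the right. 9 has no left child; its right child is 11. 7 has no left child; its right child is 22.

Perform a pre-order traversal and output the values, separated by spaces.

30 10 1 7 22 9 11

Pre-order visits the node, then its left subtree, then its right subtree.
Visit 30.
At 30: no left child.
At 30: go right to 10.
  Visit 10.
  At 10: no left child.
  At 10: go right to 1.
    Visit 1.
    At 1: no left child.
    At 1: go right to 7.
      Visit 7.
      At 7: no left child.
      At 7: go right to 22.
        Visit 22.
        At 22: no left child.
        At 22: go right to 9.
          Visit 9.
          At 9: no left child.
          At 9: go right to 11.
            11 is a leaf — visit 11.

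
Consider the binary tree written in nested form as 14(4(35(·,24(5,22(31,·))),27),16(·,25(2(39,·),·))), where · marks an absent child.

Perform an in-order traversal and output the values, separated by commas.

In-order visits the left subtree, then the node, then the right subtree.
At 14: go left to 4.
  At 4: go left to 35.
    At 35: no left child.
    Visit 35.
    At 35: go right to 24.
      At 24: go left to 5.
        5 is a leaf — visit 5.
      Visit 24.
      At 24: go right to 22.
        At 22: go left to 31.
          31 is a leaf — visit 31.
        Visit 22.
        At 22: no right child.
  Visit 4.
  At 4: go right to 27.
    27 is a leaf — visit 27.
Visit 14.
At 14: go right to 16.
  At 16: no left child.
  Visit 16.
  At 16: go right to 25.
    At 25: go left to 2.
      At 2: go left to 39.
        39 is a leaf — visit 39.
      Visit 2.
      At 2: no right child.
    Visit 25.
    At 25: no right child.

35, 5, 24, 31, 22, 4, 27, 14, 16, 39, 2, 25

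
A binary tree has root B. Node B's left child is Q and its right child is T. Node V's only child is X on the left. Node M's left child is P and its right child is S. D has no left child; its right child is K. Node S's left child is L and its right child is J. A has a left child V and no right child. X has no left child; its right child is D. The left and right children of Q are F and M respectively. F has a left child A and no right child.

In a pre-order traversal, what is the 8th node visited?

Pre-order visits the node, then its left subtree, then its right subtree.
Visit B.
At B: go left to Q.
  Visit Q.
  At Q: go left to F.
    Visit F.
    At F: go left to A.
      Visit A.
      At A: go left to V.
        Visit V.
        At V: go left to X.
          Visit X.
          At X: no left child.
          At X: go right to D.
            Visit D.
            At D: no left child.
            At D: go right to K.
              K is a leaf — visit K.
        At V: no right child.
      At A: no right child.
    At F: no right child.
  At Q: go right to M.
    Visit M.
    At M: go left to P.
      P is a leaf — visit P.
    At M: go right to S.
      Visit S.
      At S: go left to L.
        L is a leaf — visit L.
      At S: go right to J.
        J is a leaf — visit J.
At B: go right to T.
  T is a leaf — visit T.
Full pre-order sequence: B, Q, F, A, V, X, D, K, M, P, S, L, J, T.

K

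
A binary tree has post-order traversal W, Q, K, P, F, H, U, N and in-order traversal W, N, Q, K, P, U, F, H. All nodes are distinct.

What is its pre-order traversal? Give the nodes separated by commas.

The last element of post-order is the root; it splits in-order into left and right subtrees.
Root N: left subtree has 1 node {W}, right has 6 {Q, K, P, U, F, H}.
  Root U: left subtree has 3 nodes {Q, K, P}, right has 2 {F, H}.
    Root P: left subtree has 2 nodes {Q, K}, right has 0 { }.
      Root K: left subtree has 1 node {Q}, right has 0 { }.
    Root H: left subtree has 1 node {F}, right has 0 { }.

N, W, U, P, K, Q, H, F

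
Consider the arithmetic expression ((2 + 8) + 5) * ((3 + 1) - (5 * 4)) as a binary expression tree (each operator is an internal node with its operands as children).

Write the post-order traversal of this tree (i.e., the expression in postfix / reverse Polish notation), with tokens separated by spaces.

2 8 + 5 + 3 1 + 5 4 * - *

Post-order on an expression tree gives postfix notation: for each operator, emit left operand, right operand, then the operator.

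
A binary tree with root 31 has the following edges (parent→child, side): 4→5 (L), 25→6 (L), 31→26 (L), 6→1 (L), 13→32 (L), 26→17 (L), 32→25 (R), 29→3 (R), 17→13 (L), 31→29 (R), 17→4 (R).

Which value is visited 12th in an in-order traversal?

3

In-order visits the left subtree, then the node, then the right subtree.
At 31: go left to 26.
  At 26: go left to 17.
    At 17: go left to 13.
      At 13: go left to 32.
        At 32: no left child.
        Visit 32.
        At 32: go right to 25.
          At 25: go left to 6.
            At 6: go left to 1.
              1 is a leaf — visit 1.
            Visit 6.
            At 6: no right child.
          Visit 25.
          At 25: no right child.
      Visit 13.
      At 13: no right child.
    Visit 17.
    At 17: go right to 4.
      At 4: go left to 5.
        5 is a leaf — visit 5.
      Visit 4.
      At 4: no right child.
  Visit 26.
  At 26: no right child.
Visit 31.
At 31: go right to 29.
  At 29: no left child.
  Visit 29.
  At 29: go right to 3.
    3 is a leaf — visit 3.
Full in-order sequence: 32, 1, 6, 25, 13, 17, 5, 4, 26, 31, 29, 3.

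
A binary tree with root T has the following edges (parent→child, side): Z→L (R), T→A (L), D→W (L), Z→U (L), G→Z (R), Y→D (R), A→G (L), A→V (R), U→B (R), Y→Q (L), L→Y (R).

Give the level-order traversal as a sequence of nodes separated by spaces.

T A G V Z U L B Y Q D W

Level-order visits nodes level by level from the root, left to right within each level.
Level 0: T
Level 1: A
Level 2: G, V
Level 3: Z
Level 4: U, L
Level 5: B, Y
Level 6: Q, D
Level 7: W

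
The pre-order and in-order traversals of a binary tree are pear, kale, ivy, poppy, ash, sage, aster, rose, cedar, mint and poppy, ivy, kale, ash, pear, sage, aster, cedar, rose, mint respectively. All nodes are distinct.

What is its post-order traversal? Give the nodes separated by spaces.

The first element of pre-order is the root; it splits in-order into left and right subtrees.
Root pear: left subtree has 4 nodes {poppy, ivy, kale, ash}, right has 5 {sage, aster, cedar, rose, mint}.
  Root kale: left subtree has 2 nodes {poppy, ivy}, right has 1 {ash}.
    Root ivy: left subtree has 1 node {poppy}, right has 0 { }.
  Root sage: left subtree has 0 nodes { }, right has 4 {aster, cedar, rose, mint}.
    Root aster: left subtree has 0 nodes { }, right has 3 {cedar, rose, mint}.
      Root rose: left subtree has 1 node {cedar}, right has 1 {mint}.

poppy ivy ash kale cedar mint rose aster sage pear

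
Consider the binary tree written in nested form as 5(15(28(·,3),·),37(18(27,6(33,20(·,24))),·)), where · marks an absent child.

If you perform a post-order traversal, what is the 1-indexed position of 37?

10

Post-order visits the left subtree, then the right subtree, then the node.
At 5: go left to 15.
  At 15: go left to 28.
    At 28: no left child.
    At 28: go right to 3.
      3 is a leaf — visit 3.
    Visit 28.
  At 15: no right child.
  Visit 15.
At 5: go right to 37.
  At 37: go left to 18.
    At 18: go left to 27.
      27 is a leaf — visit 27.
    At 18: go right to 6.
      At 6: go left to 33.
        33 is a leaf — visit 33.
      At 6: go right to 20.
        At 20: no left child.
        At 20: go right to 24.
          24 is a leaf — visit 24.
        Visit 20.
      Visit 6.
    Visit 18.
  At 37: no right child.
  Visit 37.
Visit 5.
Full post-order sequence: 3, 28, 15, 27, 33, 24, 20, 6, 18, 37, 5.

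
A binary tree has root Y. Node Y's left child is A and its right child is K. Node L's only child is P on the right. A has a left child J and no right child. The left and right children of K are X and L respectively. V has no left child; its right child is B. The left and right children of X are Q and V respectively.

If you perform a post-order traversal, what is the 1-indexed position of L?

Post-order visits the left subtree, then the right subtree, then the node.
At Y: go left to A.
  At A: go left to J.
    J is a leaf — visit J.
  At A: no right child.
  Visit A.
At Y: go right to K.
  At K: go left to X.
    At X: go left to Q.
      Q is a leaf — visit Q.
    At X: go right to V.
      At V: no left child.
      At V: go right to B.
        B is a leaf — visit B.
      Visit V.
    Visit X.
  At K: go right to L.
    At L: no left child.
    At L: go right to P.
      P is a leaf — visit P.
    Visit L.
  Visit K.
Visit Y.
Full post-order sequence: J, A, Q, B, V, X, P, L, K, Y.

8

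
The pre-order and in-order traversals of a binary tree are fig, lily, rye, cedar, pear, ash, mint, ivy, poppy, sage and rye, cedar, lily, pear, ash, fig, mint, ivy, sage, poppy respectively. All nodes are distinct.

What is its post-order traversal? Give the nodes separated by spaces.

cedar rye ash pear lily sage poppy ivy mint fig

The first element of pre-order is the root; it splits in-order into left and right subtrees.
Root fig: left subtree has 5 nodes {rye, cedar, lily, pear, ash}, right has 4 {mint, ivy, sage, poppy}.
  Root lily: left subtree has 2 nodes {rye, cedar}, right has 2 {pear, ash}.
    Root rye: left subtree has 0 nodes { }, right has 1 {cedar}.
    Root pear: left subtree has 0 nodes { }, right has 1 {ash}.
  Root mint: left subtree has 0 nodes { }, right has 3 {ivy, sage, poppy}.
    Root ivy: left subtree has 0 nodes { }, right has 2 {sage, poppy}.
      Root poppy: left subtree has 1 node {sage}, right has 0 { }.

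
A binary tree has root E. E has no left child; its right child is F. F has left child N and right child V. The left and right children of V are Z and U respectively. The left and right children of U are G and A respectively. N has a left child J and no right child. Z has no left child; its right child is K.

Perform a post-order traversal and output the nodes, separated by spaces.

J N K Z G A U V F E

Post-order visits the left subtree, then the right subtree, then the node.
At E: no left child.
At E: go right to F.
  At F: go left to N.
    At N: go left to J.
      J is a leaf — visit J.
    At N: no right child.
    Visit N.
  At F: go right to V.
    At V: go left to Z.
      At Z: no left child.
      At Z: go right to K.
        K is a leaf — visit K.
      Visit Z.
    At V: go right to U.
      At U: go left to G.
        G is a leaf — visit G.
      At U: go right to A.
        A is a leaf — visit A.
      Visit U.
    Visit V.
  Visit F.
Visit E.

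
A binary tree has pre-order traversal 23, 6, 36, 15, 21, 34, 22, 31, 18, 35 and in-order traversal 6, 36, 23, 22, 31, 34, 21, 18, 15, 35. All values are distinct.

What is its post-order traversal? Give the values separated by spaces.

The first element of pre-order is the root; it splits in-order into left and right subtrees.
Root 23: left subtree has 2 nodes {6, 36}, right has 7 {22, 31, 34, 21, 18, 15, 35}.
  Root 6: left subtree has 0 nodes { }, right has 1 {36}.
  Root 15: left subtree has 5 nodes {22, 31, 34, 21, 18}, right has 1 {35}.
    Root 21: left subtree has 3 nodes {22, 31, 34}, right has 1 {18}.
      Root 34: left subtree has 2 nodes {22, 31}, right has 0 { }.
        Root 22: left subtree has 0 nodes { }, right has 1 {31}.

36 6 31 22 34 18 21 35 15 23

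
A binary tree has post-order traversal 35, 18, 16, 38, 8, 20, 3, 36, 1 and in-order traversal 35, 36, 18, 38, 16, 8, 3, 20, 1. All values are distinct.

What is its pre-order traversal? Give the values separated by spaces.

The last element of post-order is the root; it splits in-order into left and right subtrees.
Root 1: left subtree has 8 nodes {35, 36, 18, 38, 16, 8, 3, 20}, right has 0 { }.
  Root 36: left subtree has 1 node {35}, right has 6 {18, 38, 16, 8, 3, 20}.
    Root 3: left subtree has 4 nodes {18, 38, 16, 8}, right has 1 {20}.
      Root 8: left subtree has 3 nodes {18, 38, 16}, right has 0 { }.
        Root 38: left subtree has 1 node {18}, right has 1 {16}.

1 36 35 3 8 38 18 16 20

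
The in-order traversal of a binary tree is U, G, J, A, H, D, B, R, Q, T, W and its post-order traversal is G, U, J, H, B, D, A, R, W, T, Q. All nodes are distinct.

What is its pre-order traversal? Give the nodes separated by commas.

The last element of post-order is the root; it splits in-order into left and right subtrees.
Root Q: left subtree has 8 nodes {U, G, J, A, H, D, B, R}, right has 2 {T, W}.
  Root R: left subtree has 7 nodes {U, G, J, A, H, D, B}, right has 0 { }.
    Root A: left subtree has 3 nodes {U, G, J}, right has 3 {H, D, B}.
      Root J: left subtree has 2 nodes {U, G}, right has 0 { }.
        Root U: left subtree has 0 nodes { }, right has 1 {G}.
      Root D: left subtree has 1 node {H}, right has 1 {B}.
  Root T: left subtree has 0 nodes { }, right has 1 {W}.

Q, R, A, J, U, G, D, H, B, T, W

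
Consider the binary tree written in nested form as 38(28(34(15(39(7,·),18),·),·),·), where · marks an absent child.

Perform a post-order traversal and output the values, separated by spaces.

Post-order visits the left subtree, then the right subtree, then the node.
At 38: go left to 28.
  At 28: go left to 34.
    At 34: go left to 15.
      At 15: go left to 39.
        At 39: go left to 7.
          7 is a leaf — visit 7.
        At 39: no right child.
        Visit 39.
      At 15: go right to 18.
        18 is a leaf — visit 18.
      Visit 15.
    At 34: no right child.
    Visit 34.
  At 28: no right child.
  Visit 28.
At 38: no right child.
Visit 38.

7 39 18 15 34 28 38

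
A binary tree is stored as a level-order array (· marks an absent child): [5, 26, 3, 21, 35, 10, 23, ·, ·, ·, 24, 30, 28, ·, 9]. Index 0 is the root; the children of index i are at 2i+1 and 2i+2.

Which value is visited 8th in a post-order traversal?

9

Post-order visits the left subtree, then the right subtree, then the node.
At 5: go left to 26.
  At 26: go left to 21.
    21 is a leaf — visit 21.
  At 26: go right to 35.
    At 35: no left child.
    At 35: go right to 24.
      24 is a leaf — visit 24.
    Visit 35.
  Visit 26.
At 5: go right to 3.
  At 3: go left to 10.
    At 10: go left to 30.
      30 is a leaf — visit 30.
    At 10: go right to 28.
      28 is a leaf — visit 28.
    Visit 10.
  At 3: go right to 23.
    At 23: no left child.
    At 23: go right to 9.
      9 is a leaf — visit 9.
    Visit 23.
  Visit 3.
Visit 5.
Full post-order sequence: 21, 24, 35, 26, 30, 28, 10, 9, 23, 3, 5.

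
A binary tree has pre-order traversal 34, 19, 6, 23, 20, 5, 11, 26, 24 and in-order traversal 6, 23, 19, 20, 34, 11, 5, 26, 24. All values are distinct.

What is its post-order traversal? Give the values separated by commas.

The first element of pre-order is the root; it splits in-order into left and right subtrees.
Root 34: left subtree has 4 nodes {6, 23, 19, 20}, right has 4 {11, 5, 26, 24}.
  Root 19: left subtree has 2 nodes {6, 23}, right has 1 {20}.
    Root 6: left subtree has 0 nodes { }, right has 1 {23}.
  Root 5: left subtree has 1 node {11}, right has 2 {26, 24}.
    Root 26: left subtree has 0 nodes { }, right has 1 {24}.

23, 6, 20, 19, 11, 24, 26, 5, 34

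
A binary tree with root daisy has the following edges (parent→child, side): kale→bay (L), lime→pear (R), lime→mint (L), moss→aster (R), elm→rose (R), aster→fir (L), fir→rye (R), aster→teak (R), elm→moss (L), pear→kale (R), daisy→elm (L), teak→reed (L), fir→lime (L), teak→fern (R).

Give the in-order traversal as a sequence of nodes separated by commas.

In-order visits the left subtree, then the node, then the right subtree.
At daisy: go left to elm.
  At elm: go left to moss.
    At moss: no left child.
    Visit moss.
    At moss: go right to aster.
      At aster: go left to fir.
        At fir: go left to lime.
          At lime: go left to mint.
            mint is a leaf — visit mint.
          Visit lime.
          At lime: go right to pear.
            At pear: no left child.
            Visit pear.
            At pear: go right to kale.
              At kale: go left to bay.
                bay is a leaf — visit bay.
              Visit kale.
              At kale: no right child.
        Visit fir.
        At fir: go right to rye.
          rye is a leaf — visit rye.
      Visit aster.
      At aster: go right to teak.
        At teak: go left to reed.
          reed is a leaf — visit reed.
        Visit teak.
        At teak: go right to fern.
          fern is a leaf — visit fern.
  Visit elm.
  At elm: go right to rose.
    rose is a leaf — visit rose.
Visit daisy.
At daisy: no right child.

moss, mint, lime, pear, bay, kale, fir, rye, aster, reed, teak, fern, elm, rose, daisy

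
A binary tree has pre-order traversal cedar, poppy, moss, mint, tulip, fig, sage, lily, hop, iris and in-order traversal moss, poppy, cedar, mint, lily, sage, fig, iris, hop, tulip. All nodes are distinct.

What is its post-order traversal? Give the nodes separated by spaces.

moss poppy lily sage iris hop fig tulip mint cedar

The first element of pre-order is the root; it splits in-order into left and right subtrees.
Root cedar: left subtree has 2 nodes {moss, poppy}, right has 7 {mint, lily, sage, fig, iris, hop, tulip}.
  Root poppy: left subtree has 1 node {moss}, right has 0 { }.
  Root mint: left subtree has 0 nodes { }, right has 6 {lily, sage, fig, iris, hop, tulip}.
    Root tulip: left subtree has 5 nodes {lily, sage, fig, iris, hop}, right has 0 { }.
      Root fig: left subtree has 2 nodes {lily, sage}, right has 2 {iris, hop}.
        Root sage: left subtree has 1 node {lily}, right has 0 { }.
        Root hop: left subtree has 1 node {iris}, right has 0 { }.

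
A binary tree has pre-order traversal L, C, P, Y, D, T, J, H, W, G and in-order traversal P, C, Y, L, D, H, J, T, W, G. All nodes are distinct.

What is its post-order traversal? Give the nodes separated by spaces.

P Y C H J G W T D L

The first element of pre-order is the root; it splits in-order into left and right subtrees.
Root L: left subtree has 3 nodes {P, C, Y}, right has 6 {D, H, J, T, W, G}.
  Root C: left subtree has 1 node {P}, right has 1 {Y}.
  Root D: left subtree has 0 nodes { }, right has 5 {H, J, T, W, G}.
    Root T: left subtree has 2 nodes {H, J}, right has 2 {W, G}.
      Root J: left subtree has 1 node {H}, right has 0 { }.
      Root W: left subtree has 0 nodes { }, right has 1 {G}.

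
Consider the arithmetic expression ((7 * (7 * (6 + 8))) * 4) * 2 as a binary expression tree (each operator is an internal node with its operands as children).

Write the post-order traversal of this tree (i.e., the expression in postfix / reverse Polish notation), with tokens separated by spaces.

Post-order on an expression tree gives postfix notation: for each operator, emit left operand, right operand, then the operator.

7 7 6 8 + * * 4 * 2 *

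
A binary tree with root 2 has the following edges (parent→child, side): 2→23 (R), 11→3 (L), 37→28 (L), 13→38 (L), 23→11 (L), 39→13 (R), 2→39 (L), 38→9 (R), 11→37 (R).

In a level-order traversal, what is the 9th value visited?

Level-order visits nodes level by level from the root, left to right within each level.
Level 0: 2
Level 1: 39, 23
Level 2: 13, 11
Level 3: 38, 3, 37
Level 4: 9, 28
Full level-order sequence: 2, 39, 23, 13, 11, 38, 3, 37, 9, 28.

9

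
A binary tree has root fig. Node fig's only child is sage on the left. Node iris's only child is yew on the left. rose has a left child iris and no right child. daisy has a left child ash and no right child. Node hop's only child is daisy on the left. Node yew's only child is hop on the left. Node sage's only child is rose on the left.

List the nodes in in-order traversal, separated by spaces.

In-order visits the left subtree, then the node, then the right subtree.
At fig: go left to sage.
  At sage: go left to rose.
    At rose: go left to iris.
      At iris: go left to yew.
        At yew: go left to hop.
          At hop: go left to daisy.
            At daisy: go left to ash.
              ash is a leaf — visit ash.
            Visit daisy.
            At daisy: no right child.
          Visit hop.
          At hop: no right child.
        Visit yew.
        At yew: no right child.
      Visit iris.
      At iris: no right child.
    Visit rose.
    At rose: no right child.
  Visit sage.
  At sage: no right child.
Visit fig.
At fig: no right child.

ash daisy hop yew iris rose sage fig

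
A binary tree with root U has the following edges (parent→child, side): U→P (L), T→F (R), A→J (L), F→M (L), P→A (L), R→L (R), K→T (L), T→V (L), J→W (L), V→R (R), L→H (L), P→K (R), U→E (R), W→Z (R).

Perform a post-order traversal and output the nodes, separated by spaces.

Post-order visits the left subtree, then the right subtree, then the node.
At U: go left to P.
  At P: go left to A.
    At A: go left to J.
      At J: go left to W.
        At W: no left child.
        At W: go right to Z.
          Z is a leaf — visit Z.
        Visit W.
      At J: no right child.
      Visit J.
    At A: no right child.
    Visit A.
  At P: go right to K.
    At K: go left to T.
      At T: go left to V.
        At V: no left child.
        At V: go right to R.
          At R: no left child.
          At R: go right to L.
            At L: go left to H.
              H is a leaf — visit H.
            At L: no right child.
            Visit L.
          Visit R.
        Visit V.
      At T: go right to F.
        At F: go left to M.
          M is a leaf — visit M.
        At F: no right child.
        Visit F.
      Visit T.
    At K: no right child.
    Visit K.
  Visit P.
At U: go right to E.
  E is a leaf — visit E.
Visit U.

Z W J A H L R V M F T K P E U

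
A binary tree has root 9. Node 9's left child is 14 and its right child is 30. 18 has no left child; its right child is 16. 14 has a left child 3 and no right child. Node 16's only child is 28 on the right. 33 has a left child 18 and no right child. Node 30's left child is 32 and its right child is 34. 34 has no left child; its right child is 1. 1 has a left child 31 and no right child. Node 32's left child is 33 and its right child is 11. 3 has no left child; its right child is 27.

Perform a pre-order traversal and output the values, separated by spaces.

9 14 3 27 30 32 33 18 16 28 11 34 1 31

Pre-order visits the node, then its left subtree, then its right subtree.
Visit 9.
At 9: go left to 14.
  Visit 14.
  At 14: go left to 3.
    Visit 3.
    At 3: no left child.
    At 3: go right to 27.
      27 is a leaf — visit 27.
  At 14: no right child.
At 9: go right to 30.
  Visit 30.
  At 30: go left to 32.
    Visit 32.
    At 32: go left to 33.
      Visit 33.
      At 33: go left to 18.
        Visit 18.
        At 18: no left child.
        At 18: go right to 16.
          Visit 16.
          At 16: no left child.
          At 16: go right to 28.
            28 is a leaf — visit 28.
      At 33: no right child.
    At 32: go right to 11.
      11 is a leaf — visit 11.
  At 30: go right to 34.
    Visit 34.
    At 34: no left child.
    At 34: go right to 1.
      Visit 1.
      At 1: go left to 31.
        31 is a leaf — visit 31.
      At 1: no right child.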